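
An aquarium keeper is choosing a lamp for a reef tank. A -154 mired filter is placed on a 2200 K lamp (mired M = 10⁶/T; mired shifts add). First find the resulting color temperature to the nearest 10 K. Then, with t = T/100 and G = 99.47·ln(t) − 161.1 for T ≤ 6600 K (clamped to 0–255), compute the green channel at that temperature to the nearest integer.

188

M_in = 10⁶/2200 = 454.55; M_out = 454.55 + (-154) = 300.55.
T_out = 10⁶/300.55 = 3327.3 K → 3330 K; t = 33.3.
G = 99.47·ln 33.3 − 161.1 = 99.47·3.5056 − 161.1 = 187.598.
Rounded: 188.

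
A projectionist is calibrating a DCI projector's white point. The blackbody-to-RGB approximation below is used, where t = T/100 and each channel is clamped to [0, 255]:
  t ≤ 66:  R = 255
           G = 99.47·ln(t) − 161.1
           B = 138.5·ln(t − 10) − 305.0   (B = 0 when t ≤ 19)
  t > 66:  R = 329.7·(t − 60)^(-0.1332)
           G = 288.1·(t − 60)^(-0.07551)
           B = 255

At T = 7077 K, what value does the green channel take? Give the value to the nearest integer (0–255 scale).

t = 7077/100 = 70.77; the t > 66 branch applies.
G = 288.1·(70.77 − 60)^(-0.07551) = 288.1·10.77^(-0.07551) = 288.1·0.83571 = 240.769.
Rounded: 241.

241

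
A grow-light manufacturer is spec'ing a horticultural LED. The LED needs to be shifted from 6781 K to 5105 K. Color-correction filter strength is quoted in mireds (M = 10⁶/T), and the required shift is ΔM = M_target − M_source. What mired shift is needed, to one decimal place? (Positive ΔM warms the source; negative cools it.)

M_source = 10⁶/6781 = 147.471; M_target = 10⁶/5105 = 195.886.
ΔM = 195.886 − 147.471 = 48.416 → +48.4 mireds, a warming shift.

+48.4 mireds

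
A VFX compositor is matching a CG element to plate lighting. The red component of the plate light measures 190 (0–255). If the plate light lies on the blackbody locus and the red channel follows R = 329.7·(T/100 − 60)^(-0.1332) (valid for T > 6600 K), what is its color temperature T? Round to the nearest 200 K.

(t − 60)^(-0.1332) = 190/329.7 = 0.57628.
t − 60 = 0.57628^(1/-0.1332) = 0.57628^(-7.508) = 62.667, so t = 122.667.
T = 100·t = 12267 K → 12200 K to the nearest 200 K.

12200 K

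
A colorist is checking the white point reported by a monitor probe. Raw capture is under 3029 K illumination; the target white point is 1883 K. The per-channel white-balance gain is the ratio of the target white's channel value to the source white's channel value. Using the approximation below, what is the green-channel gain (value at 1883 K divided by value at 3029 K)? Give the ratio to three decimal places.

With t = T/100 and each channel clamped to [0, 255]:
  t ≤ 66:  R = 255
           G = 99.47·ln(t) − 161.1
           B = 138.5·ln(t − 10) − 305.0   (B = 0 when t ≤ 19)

0.735

At 3029 K (t = 30.29):
  G = 99.47·ln 30.29 − 161.1 = 99.47·3.4108 − 161.1 = 178.174.
At 1883 K (t = 18.83):
  G = 99.47·ln 18.83 − 161.1 = 99.47·2.9355 − 161.1 = 130.889.
Gain = 130.889 / 178.174 = 0.7346 → 0.735.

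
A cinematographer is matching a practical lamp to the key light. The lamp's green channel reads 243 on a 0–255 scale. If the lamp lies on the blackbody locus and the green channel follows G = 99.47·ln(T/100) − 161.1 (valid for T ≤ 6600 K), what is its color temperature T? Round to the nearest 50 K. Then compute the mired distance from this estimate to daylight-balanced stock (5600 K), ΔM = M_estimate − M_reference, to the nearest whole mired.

ln t = (243 + 161.1) / 99.47 = 4.0625.
t = e^4.0625 = 58.121.
T = 100·t = 5812 K → 5800 K to the nearest 50 K.
M_estimate = 10⁶/5800 = 172.41; M_reference = 10⁶/5600 = 178.57.
ΔM = 172.41 − 178.57 = -6.16 → -6 mireds.

-6 mireds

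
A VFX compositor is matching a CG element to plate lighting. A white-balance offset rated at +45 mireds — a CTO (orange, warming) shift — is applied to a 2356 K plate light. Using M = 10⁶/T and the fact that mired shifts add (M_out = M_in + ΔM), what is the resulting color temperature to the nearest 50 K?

M_in = 10⁶/2356 = 424.45 mireds.
M_out = 424.45 + (+45) = 469.45 mireds.
T_out = 10⁶/469.45 = 2130.2 K → 2150 K.

2150 K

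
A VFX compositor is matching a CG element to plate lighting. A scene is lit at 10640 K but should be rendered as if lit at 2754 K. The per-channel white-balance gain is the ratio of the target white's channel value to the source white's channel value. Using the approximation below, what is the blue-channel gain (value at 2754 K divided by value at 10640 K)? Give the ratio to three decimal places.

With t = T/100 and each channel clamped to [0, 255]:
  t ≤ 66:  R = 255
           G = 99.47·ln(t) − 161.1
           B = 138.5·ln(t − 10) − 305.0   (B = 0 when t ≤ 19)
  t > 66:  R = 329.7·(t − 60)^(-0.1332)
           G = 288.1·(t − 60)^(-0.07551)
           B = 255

At 10640 K (t = 106.4):
  B = 255 by definition for t > 66.
At 2754 K (t = 27.54):
  B = 138.5·ln(27.54 − 10) − 305.0 = 138.5·ln 17.54 − 305.0 = 138.5·2.8645 − 305.0 = 91.731.
Gain = 91.731 / 255.000 = 0.3597 → 0.360.

0.360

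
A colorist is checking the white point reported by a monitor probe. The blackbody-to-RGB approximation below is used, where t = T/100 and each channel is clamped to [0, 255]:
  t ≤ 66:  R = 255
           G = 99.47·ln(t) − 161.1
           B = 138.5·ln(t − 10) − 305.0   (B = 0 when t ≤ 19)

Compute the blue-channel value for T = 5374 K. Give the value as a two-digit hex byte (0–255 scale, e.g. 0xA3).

0xDA

t = 5374/100 = 53.74; the t ≤ 66 branch applies.
B = 138.5·ln(53.74 − 10) − 305.0 = 138.5·ln 43.74 − 305.0 = 138.5·3.7783 − 305.0 = 218.289.
Rounded: 218; in hex, 0xDA.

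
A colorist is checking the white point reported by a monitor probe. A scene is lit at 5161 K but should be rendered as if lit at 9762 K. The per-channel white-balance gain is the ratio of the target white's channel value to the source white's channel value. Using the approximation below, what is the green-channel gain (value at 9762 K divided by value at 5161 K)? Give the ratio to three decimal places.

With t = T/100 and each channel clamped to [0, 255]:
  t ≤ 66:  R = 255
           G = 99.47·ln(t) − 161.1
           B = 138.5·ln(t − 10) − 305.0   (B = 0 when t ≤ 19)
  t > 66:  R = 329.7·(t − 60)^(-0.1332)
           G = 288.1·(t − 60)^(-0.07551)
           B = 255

0.948

At 5161 K (t = 51.61):
  G = 99.47·ln 51.61 − 161.1 = 99.47·3.9437 − 161.1 = 231.181.
At 9762 K (t = 97.62):
  G = 288.1·(97.62 − 60)^(-0.07551) = 288.1·37.62^(-0.07551) = 288.1·0.76040 = 219.070.
Gain = 219.070 / 231.181 = 0.9476 → 0.948.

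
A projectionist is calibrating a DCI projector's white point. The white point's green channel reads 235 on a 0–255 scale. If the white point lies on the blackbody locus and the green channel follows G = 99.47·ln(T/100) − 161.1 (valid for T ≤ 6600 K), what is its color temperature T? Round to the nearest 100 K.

5400 K

ln t = (235 + 161.1) / 99.47 = 3.9821.
t = e^3.9821 = 53.630.
T = 100·t = 5363 K → 5400 K to the nearest 100 K.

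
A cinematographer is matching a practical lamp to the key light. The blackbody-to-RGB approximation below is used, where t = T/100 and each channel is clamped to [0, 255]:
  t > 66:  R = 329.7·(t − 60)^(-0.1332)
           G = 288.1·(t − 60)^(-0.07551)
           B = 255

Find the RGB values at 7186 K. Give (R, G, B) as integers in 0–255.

t = 7186/100 = 71.86; the t > 66 branch applies.
R = 329.7·(71.86 − 60)^(-0.1332) = 329.7·11.86^(-0.1332) = 329.7·0.71934 = 237.165.
G = 288.1·(71.86 − 60)^(-0.07551) = 288.1·11.86^(-0.07551) = 288.1·0.82965 = 239.023.
B = 255 by definition for t > 66.
Rounded: (237, 239, 255).

(237, 239, 255)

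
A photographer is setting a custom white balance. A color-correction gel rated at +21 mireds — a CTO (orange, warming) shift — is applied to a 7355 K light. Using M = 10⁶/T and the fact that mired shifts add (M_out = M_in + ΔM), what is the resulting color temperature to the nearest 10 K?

M_in = 10⁶/7355 = 135.96 mireds.
M_out = 135.96 + (+21) = 156.96 mireds.
T_out = 10⁶/156.96 = 6371.0 K → 6370 K.

6370 K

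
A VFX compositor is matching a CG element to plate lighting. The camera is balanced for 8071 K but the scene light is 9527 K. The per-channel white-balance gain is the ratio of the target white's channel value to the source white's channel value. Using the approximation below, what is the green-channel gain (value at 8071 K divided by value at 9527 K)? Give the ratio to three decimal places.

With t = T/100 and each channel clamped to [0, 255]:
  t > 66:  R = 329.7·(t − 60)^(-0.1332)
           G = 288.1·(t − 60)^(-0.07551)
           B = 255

At 9527 K (t = 95.27):
  G = 288.1·(95.27 − 60)^(-0.07551) = 288.1·35.27^(-0.07551) = 288.1·0.76411 = 220.140.
At 8071 K (t = 80.71):
  G = 288.1·(80.71 − 60)^(-0.07551) = 288.1·20.71^(-0.07551) = 288.1·0.79545 = 229.170.
Gain = 229.170 / 220.140 = 1.0410 → 1.041.

1.041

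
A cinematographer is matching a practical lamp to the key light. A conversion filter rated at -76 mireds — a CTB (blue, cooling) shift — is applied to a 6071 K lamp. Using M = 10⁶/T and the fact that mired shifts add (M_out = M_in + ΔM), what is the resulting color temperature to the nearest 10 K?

M_in = 10⁶/6071 = 164.72 mireds.
M_out = 164.72 + (-76) = 88.72 mireds.
T_out = 10⁶/88.72 = 11271.7 K → 11270 K.

11270 K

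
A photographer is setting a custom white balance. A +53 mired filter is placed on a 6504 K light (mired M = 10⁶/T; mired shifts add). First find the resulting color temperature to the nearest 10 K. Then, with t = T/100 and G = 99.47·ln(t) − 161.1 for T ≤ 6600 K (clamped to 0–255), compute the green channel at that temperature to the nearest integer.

225

M_in = 10⁶/6504 = 153.75; M_out = 153.75 + (+53) = 206.75.
T_out = 10⁶/206.75 = 4836.7 K → 4840 K; t = 48.4.
G = 99.47·ln 48.4 − 161.1 = 99.47·3.8795 − 161.1 = 224.794.
Rounded: 225.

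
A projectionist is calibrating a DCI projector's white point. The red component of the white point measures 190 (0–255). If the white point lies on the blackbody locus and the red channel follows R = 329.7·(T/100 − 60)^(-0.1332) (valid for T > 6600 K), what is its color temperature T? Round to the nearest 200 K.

(t − 60)^(-0.1332) = 190/329.7 = 0.57628.
t − 60 = 0.57628^(1/-0.1332) = 0.57628^(-7.508) = 62.667, so t = 122.667.
T = 100·t = 12267 K → 12200 K to the nearest 200 K.

12200 K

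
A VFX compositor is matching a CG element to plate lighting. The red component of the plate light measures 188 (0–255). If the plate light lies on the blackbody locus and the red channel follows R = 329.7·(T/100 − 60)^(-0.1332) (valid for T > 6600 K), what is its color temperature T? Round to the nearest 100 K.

12800 K

(t − 60)^(-0.1332) = 188/329.7 = 0.57022.
t − 60 = 0.57022^(1/-0.1332) = 0.57022^(-7.508) = 67.848, so t = 127.848.
T = 100·t = 12785 K → 12800 K to the nearest 100 K.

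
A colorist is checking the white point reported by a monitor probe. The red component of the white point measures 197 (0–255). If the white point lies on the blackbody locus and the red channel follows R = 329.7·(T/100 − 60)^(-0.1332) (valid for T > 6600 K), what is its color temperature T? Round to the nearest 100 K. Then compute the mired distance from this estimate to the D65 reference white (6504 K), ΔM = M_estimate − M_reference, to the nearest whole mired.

-61 mireds

(t − 60)^(-0.1332) = 197/329.7 = 0.59751.
t − 60 = 0.59751^(1/-0.1332) = 0.59751^(-7.508) = 47.761, so t = 107.761.
T = 100·t = 10776 K → 10800 K to the nearest 100 K.
M_estimate = 10⁶/10800 = 92.59; M_reference = 10⁶/6504 = 153.75.
ΔM = 92.59 − 153.75 = -61.16 → -61 mireds.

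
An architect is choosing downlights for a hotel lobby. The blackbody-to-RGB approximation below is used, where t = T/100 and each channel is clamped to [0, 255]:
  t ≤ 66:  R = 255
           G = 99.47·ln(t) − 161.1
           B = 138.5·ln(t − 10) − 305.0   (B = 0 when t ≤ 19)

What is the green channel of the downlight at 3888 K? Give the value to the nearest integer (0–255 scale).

203

t = 3888/100 = 38.88; the t ≤ 66 branch applies.
G = 99.47·ln 38.88 − 161.1 = 99.47·3.6605 − 161.1 = 203.008.
Rounded: 203.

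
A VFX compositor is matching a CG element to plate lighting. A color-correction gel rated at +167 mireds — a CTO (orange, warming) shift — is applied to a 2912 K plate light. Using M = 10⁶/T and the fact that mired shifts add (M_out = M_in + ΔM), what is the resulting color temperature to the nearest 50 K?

M_in = 10⁶/2912 = 343.41 mireds.
M_out = 343.41 + (+167) = 510.41 mireds.
T_out = 10⁶/510.41 = 1959.2 K → 1950 K.

1950 K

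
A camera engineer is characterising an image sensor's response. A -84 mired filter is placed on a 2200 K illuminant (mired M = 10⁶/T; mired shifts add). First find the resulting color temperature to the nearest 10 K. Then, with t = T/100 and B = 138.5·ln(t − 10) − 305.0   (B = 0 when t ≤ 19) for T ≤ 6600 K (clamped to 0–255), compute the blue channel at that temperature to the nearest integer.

M_in = 10⁶/2200 = 454.55; M_out = 454.55 + (-84) = 370.55.
T_out = 10⁶/370.55 = 2698.7 K → 2700 K; t = 27.
B = 138.5·ln(27 − 10) − 305.0 = 138.5·ln 17 − 305.0 = 138.5·2.8332 − 305.0 = 87.400.
Rounded: 87.

87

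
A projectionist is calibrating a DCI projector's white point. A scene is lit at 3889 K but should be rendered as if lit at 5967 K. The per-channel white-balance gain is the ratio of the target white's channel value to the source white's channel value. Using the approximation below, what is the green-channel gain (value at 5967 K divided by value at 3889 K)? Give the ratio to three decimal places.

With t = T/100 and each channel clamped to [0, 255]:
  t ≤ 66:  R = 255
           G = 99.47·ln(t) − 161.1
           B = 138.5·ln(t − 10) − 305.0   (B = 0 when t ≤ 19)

At 3889 K (t = 38.89):
  G = 99.47·ln 38.89 − 161.1 = 99.47·3.6607 − 161.1 = 203.034.
At 5967 K (t = 59.67):
  G = 99.47·ln 59.67 − 161.1 = 99.47·4.0888 − 161.1 = 245.616.
Gain = 245.616 / 203.034 = 1.2097 → 1.210.

1.210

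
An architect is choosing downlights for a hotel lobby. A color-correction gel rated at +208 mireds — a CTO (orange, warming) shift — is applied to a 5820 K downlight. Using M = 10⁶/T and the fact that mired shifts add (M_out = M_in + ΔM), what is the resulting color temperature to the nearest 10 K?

2630 K

M_in = 10⁶/5820 = 171.82 mireds.
M_out = 171.82 + (+208) = 379.82 mireds.
T_out = 10⁶/379.82 = 2632.8 K → 2630 K.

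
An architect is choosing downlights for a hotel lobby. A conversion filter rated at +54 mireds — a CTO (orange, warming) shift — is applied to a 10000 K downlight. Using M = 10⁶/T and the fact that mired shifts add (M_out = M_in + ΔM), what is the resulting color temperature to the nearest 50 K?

M_in = 10⁶/10000 = 100.00 mireds.
M_out = 100.00 + (+54) = 154.00 mireds.
T_out = 10⁶/154.00 = 6493.5 K → 6500 K.

6500 K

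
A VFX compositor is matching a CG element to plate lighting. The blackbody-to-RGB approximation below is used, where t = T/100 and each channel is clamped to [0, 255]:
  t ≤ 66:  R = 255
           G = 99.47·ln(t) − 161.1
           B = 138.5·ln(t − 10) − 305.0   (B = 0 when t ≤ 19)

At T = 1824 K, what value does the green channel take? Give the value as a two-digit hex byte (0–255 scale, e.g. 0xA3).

t = 1824/100 = 18.24; the t ≤ 66 branch applies.
G = 99.47·ln 18.24 − 161.1 = 99.47·2.9036 − 161.1 = 127.723.
Rounded: 128; in hex, 0x80.

0x80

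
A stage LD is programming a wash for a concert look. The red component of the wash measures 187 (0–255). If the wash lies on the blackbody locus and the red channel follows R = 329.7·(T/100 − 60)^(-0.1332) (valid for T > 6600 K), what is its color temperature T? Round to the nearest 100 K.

13100 K

(t − 60)^(-0.1332) = 187/329.7 = 0.56718.
t − 60 = 0.56718^(1/-0.1332) = 0.56718^(-7.508) = 70.620, so t = 130.620.
T = 100·t = 13062 K → 13100 K to the nearest 100 K.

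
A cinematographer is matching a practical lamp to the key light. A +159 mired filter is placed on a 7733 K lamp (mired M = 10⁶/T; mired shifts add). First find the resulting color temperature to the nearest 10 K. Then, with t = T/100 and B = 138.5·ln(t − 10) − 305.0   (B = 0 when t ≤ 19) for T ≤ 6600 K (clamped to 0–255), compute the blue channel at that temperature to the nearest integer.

139

M_in = 10⁶/7733 = 129.32; M_out = 129.32 + (+159) = 288.32.
T_out = 10⁶/288.32 = 3468.4 K → 3470 K; t = 34.7.
B = 138.5·ln(34.7 − 10) − 305.0 = 138.5·ln 24.7 − 305.0 = 138.5·3.2068 − 305.0 = 139.142.
Rounded: 139.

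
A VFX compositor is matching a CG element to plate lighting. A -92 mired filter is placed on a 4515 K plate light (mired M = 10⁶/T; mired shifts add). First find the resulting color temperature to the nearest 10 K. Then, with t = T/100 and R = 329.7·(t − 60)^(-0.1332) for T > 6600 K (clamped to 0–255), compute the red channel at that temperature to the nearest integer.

M_in = 10⁶/4515 = 221.48; M_out = 221.48 + (-92) = 129.48.
T_out = 10⁶/129.48 = 7723.0 K → 7720 K; t = 77.2.
R = 329.7·(77.2 − 60)^(-0.1332) = 329.7·17.2^(-0.1332) = 329.7·0.68459 = 225.708.
Rounded: 226.

226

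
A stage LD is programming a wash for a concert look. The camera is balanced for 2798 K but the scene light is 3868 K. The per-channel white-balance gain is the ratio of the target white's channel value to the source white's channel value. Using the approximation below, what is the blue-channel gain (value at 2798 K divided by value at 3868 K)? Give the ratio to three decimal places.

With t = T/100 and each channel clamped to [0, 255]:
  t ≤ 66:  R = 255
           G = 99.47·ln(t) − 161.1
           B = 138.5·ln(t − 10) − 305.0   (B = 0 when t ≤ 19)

At 3868 K (t = 38.68):
  B = 138.5·ln(38.68 − 10) − 305.0 = 138.5·ln 28.68 − 305.0 = 138.5·3.3562 − 305.0 = 159.834.
At 2798 K (t = 27.98):
  B = 138.5·ln(27.98 − 10) − 305.0 = 138.5·ln 17.98 − 305.0 = 138.5·2.8893 − 305.0 = 95.163.
Gain = 95.163 / 159.834 = 0.5954 → 0.595.

0.595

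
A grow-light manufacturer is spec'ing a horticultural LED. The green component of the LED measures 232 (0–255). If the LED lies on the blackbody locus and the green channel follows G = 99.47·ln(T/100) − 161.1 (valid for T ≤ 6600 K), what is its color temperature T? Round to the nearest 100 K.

ln t = (232 + 161.1) / 99.47 = 3.9519.
t = e^3.9519 = 52.036.
T = 100·t = 5204 K → 5200 K to the nearest 100 K.

5200 K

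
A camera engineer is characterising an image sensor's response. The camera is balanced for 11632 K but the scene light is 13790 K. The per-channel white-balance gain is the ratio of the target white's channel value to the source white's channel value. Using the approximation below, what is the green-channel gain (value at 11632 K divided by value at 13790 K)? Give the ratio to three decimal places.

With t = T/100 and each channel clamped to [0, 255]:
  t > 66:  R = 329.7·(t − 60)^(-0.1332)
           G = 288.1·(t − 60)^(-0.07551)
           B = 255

At 13790 K (t = 137.9):
  G = 288.1·(137.9 − 60)^(-0.07551) = 288.1·77.9^(-0.07551) = 288.1·0.71973 = 207.354.
At 11632 K (t = 116.32):
  G = 288.1·(116.32 − 60)^(-0.07551) = 288.1·56.32^(-0.07551) = 288.1·0.73758 = 212.496.
Gain = 212.496 / 207.354 = 1.0248 → 1.025.

1.025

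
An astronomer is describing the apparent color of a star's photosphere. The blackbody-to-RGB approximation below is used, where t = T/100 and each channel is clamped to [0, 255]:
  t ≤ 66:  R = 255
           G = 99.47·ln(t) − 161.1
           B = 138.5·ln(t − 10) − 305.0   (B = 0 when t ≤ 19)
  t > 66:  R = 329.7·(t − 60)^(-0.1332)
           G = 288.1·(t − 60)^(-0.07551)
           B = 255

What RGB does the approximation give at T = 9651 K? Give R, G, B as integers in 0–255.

R=204, G=220, B=255

t = 9651/100 = 96.51; the t > 66 branch applies.
R = 329.7·(96.51 − 60)^(-0.1332) = 329.7·36.51^(-0.1332) = 329.7·0.61928 = 204.176.
G = 288.1·(96.51 − 60)^(-0.07551) = 288.1·36.51^(-0.07551) = 288.1·0.76212 = 219.566.
B = 255 by definition for t > 66.
Rounded: (204, 220, 255).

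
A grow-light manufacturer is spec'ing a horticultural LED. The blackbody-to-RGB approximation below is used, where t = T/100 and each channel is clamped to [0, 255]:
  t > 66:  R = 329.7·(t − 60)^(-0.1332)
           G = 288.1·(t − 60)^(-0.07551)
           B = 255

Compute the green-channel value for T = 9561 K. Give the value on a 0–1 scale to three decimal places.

t = 9561/100 = 95.61; the t > 66 branch applies.
G = 288.1·(95.61 − 60)^(-0.07551) = 288.1·35.61^(-0.07551) = 288.1·0.76356 = 219.980.
On a 0–1 scale: 219.980/255 = 0.8627 → 0.863.

0.863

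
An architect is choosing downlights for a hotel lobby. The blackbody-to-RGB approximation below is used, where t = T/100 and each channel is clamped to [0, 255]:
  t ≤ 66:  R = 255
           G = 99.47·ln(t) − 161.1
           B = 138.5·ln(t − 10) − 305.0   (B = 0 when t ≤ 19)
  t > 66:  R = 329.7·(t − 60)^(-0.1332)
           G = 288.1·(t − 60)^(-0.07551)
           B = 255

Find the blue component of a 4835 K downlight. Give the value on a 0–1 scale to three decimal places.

t = 4835/100 = 48.35; the t ≤ 66 branch applies.
B = 138.5·ln(48.35 − 10) − 305.0 = 138.5·ln 38.35 − 305.0 = 138.5·3.6468 − 305.0 = 200.076.
On a 0–1 scale: 200.076/255 = 0.7846 → 0.785.

0.785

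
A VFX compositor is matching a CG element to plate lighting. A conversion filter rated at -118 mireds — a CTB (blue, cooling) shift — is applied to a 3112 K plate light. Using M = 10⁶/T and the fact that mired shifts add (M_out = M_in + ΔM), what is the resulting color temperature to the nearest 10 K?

4920 K

M_in = 10⁶/3112 = 321.34 mireds.
M_out = 321.34 + (-118) = 203.34 mireds.
T_out = 10⁶/203.34 = 4917.9 K → 4920 K.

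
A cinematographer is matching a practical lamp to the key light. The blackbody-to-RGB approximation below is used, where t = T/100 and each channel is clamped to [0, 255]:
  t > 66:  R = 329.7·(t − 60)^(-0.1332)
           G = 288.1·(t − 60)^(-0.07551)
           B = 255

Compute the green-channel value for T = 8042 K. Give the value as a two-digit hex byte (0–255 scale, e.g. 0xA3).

0xE5

t = 8042/100 = 80.42; the t > 66 branch applies.
G = 288.1·(80.42 − 60)^(-0.07551) = 288.1·20.42^(-0.07551) = 288.1·0.79630 = 229.415.
Rounded: 229; in hex, 0xE5.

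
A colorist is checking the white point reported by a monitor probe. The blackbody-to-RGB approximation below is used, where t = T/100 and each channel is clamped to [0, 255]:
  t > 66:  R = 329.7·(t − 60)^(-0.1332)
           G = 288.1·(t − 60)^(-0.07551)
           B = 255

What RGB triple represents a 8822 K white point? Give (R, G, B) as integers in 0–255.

(211, 224, 255)

t = 8822/100 = 88.22; the t > 66 branch applies.
R = 329.7·(88.22 − 60)^(-0.1332) = 329.7·28.22^(-0.1332) = 329.7·0.64089 = 211.303.
G = 288.1·(88.22 − 60)^(-0.07551) = 288.1·28.22^(-0.07551) = 288.1·0.77708 = 223.878.
B = 255 by definition for t > 66.
Rounded: (211, 224, 255).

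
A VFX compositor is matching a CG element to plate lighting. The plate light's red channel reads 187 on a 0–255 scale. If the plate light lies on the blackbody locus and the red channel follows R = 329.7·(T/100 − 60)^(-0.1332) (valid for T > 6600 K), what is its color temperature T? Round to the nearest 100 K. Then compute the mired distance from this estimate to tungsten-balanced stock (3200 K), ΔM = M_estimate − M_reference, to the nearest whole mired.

-236 mireds

(t − 60)^(-0.1332) = 187/329.7 = 0.56718.
t − 60 = 0.56718^(1/-0.1332) = 0.56718^(-7.508) = 70.620, so t = 130.620.
T = 100·t = 13062 K → 13100 K to the nearest 100 K.
M_estimate = 10⁶/13100 = 76.34; M_reference = 10⁶/3200 = 312.50.
ΔM = 76.34 − 312.50 = -236.16 → -236 mireds.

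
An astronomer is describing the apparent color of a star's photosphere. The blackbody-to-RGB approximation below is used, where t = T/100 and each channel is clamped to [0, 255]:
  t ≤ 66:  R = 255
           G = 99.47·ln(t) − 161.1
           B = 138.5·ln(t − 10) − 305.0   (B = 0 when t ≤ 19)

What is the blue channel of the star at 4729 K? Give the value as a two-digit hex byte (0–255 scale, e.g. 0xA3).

t = 4729/100 = 47.29; the t ≤ 66 branch applies.
B = 138.5·ln(47.29 − 10) − 305.0 = 138.5·ln 37.29 − 305.0 = 138.5·3.6187 − 305.0 = 196.193.
Rounded: 196; in hex, 0xC4.

0xC4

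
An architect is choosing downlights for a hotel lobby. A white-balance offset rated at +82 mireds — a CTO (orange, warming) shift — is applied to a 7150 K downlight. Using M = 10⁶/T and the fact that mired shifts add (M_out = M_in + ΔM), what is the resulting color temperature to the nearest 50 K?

4500 K

M_in = 10⁶/7150 = 139.86 mireds.
M_out = 139.86 + (+82) = 221.86 mireds.
T_out = 10⁶/221.86 = 4507.3 K → 4500 K.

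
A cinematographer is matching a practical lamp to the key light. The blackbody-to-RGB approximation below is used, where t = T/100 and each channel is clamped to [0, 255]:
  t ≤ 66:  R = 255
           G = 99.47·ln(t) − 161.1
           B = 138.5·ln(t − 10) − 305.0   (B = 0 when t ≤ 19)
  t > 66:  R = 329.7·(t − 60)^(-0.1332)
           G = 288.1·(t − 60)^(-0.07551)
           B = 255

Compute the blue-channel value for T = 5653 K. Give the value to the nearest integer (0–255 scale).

t = 5653/100 = 56.53; the t ≤ 66 branch applies.
B = 138.5·ln(56.53 − 10) − 305.0 = 138.5·ln 46.53 − 305.0 = 138.5·3.8401 − 305.0 = 226.853.
Rounded: 227.

227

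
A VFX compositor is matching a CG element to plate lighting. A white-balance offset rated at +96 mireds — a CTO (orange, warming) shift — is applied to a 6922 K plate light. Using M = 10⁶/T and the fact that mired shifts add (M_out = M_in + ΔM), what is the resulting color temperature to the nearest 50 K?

M_in = 10⁶/6922 = 144.47 mireds.
M_out = 144.47 + (+96) = 240.47 mireds.
T_out = 10⁶/240.47 = 4158.6 K → 4150 K.

4150 K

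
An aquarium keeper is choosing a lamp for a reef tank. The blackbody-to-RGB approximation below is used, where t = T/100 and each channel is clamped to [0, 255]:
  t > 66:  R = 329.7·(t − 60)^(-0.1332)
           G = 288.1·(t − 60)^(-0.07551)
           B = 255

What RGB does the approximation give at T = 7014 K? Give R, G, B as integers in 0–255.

R=242, G=242, B=255

t = 7014/100 = 70.14; the t > 66 branch applies.
R = 329.7·(70.14 − 60)^(-0.1332) = 329.7·10.14^(-0.1332) = 329.7·0.73451 = 242.167.
G = 288.1·(70.14 − 60)^(-0.07551) = 288.1·10.14^(-0.07551) = 288.1·0.83953 = 241.867.
B = 255 by definition for t > 66.
Rounded: (242, 242, 255).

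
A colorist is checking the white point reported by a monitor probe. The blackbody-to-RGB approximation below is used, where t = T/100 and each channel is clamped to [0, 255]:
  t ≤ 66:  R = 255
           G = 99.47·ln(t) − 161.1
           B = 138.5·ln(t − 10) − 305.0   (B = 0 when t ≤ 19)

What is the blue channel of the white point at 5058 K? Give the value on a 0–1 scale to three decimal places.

0.815

t = 5058/100 = 50.58; the t ≤ 66 branch applies.
B = 138.5·ln(50.58 − 10) − 305.0 = 138.5·ln 40.58 − 305.0 = 138.5·3.7033 − 305.0 = 207.904.
On a 0–1 scale: 207.904/255 = 0.8153 → 0.815.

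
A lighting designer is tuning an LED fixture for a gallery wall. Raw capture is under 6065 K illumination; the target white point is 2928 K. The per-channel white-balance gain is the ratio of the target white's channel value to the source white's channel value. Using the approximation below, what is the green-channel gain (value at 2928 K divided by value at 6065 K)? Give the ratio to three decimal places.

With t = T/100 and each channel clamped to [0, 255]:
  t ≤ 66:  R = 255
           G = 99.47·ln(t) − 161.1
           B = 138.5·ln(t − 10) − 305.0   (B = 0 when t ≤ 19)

At 6065 K (t = 60.65):
  G = 99.47·ln 60.65 − 161.1 = 99.47·4.1051 − 161.1 = 247.236.
At 2928 K (t = 29.28):
  G = 99.47·ln 29.28 − 161.1 = 99.47·3.3769 − 161.1 = 174.801.
Gain = 174.801 / 247.236 = 0.7070 → 0.707.

0.707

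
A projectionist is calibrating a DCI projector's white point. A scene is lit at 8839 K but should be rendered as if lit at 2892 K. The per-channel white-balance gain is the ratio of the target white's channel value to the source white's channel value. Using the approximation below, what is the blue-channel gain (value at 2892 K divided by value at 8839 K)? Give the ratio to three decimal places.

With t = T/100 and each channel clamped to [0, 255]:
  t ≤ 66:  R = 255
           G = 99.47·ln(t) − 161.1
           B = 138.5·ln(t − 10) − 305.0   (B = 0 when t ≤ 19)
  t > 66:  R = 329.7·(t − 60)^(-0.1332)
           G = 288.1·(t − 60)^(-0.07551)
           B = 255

At 8839 K (t = 88.39):
  B = 255 by definition for t > 66.
At 2892 K (t = 28.92):
  B = 138.5·ln(28.92 − 10) − 305.0 = 138.5·ln 18.92 − 305.0 = 138.5·2.9402 − 305.0 = 102.220.
Gain = 102.220 / 255.000 = 0.4009 → 0.401.

0.401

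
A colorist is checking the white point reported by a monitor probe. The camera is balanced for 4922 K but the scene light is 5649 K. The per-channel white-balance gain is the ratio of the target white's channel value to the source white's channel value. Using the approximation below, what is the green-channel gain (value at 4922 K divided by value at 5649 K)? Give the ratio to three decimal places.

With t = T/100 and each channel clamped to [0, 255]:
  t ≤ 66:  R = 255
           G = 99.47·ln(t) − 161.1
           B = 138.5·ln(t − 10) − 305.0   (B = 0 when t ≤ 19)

At 5649 K (t = 56.49):
  G = 99.47·ln 56.49 − 161.1 = 99.47·4.0341 − 161.1 = 240.168.
At 4922 K (t = 49.22):
  G = 99.47·ln 49.22 − 161.1 = 99.47·3.8963 − 161.1 = 226.465.
Gain = 226.465 / 240.168 = 0.9429 → 0.943.

0.943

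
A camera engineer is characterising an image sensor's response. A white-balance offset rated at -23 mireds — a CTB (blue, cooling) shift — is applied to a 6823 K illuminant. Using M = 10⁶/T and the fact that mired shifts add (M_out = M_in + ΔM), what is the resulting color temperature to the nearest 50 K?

M_in = 10⁶/6823 = 146.56 mireds.
M_out = 146.56 + (-23) = 123.56 mireds.
T_out = 10⁶/123.56 = 8093.0 K → 8100 K.

8100 K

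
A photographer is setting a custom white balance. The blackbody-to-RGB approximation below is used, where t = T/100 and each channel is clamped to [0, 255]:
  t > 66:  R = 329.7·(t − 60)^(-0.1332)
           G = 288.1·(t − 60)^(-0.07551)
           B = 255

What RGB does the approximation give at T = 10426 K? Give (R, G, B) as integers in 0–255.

t = 10426/100 = 104.26; the t > 66 branch applies.
R = 329.7·(104.26 − 60)^(-0.1332) = 329.7·44.26^(-0.1332) = 329.7·0.60360 = 199.008.
G = 288.1·(104.26 − 60)^(-0.07551) = 288.1·44.26^(-0.07551) = 288.1·0.75112 = 216.398.
B = 255 by definition for t > 66.
Rounded: (199, 216, 255).

(199, 216, 255)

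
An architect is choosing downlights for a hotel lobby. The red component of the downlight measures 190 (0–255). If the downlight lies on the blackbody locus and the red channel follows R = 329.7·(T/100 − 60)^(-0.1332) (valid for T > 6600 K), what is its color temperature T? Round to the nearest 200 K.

12200 K

(t − 60)^(-0.1332) = 190/329.7 = 0.57628.
t − 60 = 0.57628^(1/-0.1332) = 0.57628^(-7.508) = 62.667, so t = 122.667.
T = 100·t = 12267 K → 12200 K to the nearest 200 K.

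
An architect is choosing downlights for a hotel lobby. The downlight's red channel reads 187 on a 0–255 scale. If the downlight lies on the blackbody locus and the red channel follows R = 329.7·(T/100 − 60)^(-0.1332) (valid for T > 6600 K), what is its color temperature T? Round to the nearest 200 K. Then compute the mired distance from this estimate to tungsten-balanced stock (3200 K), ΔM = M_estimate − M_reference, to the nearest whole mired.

-236 mireds

(t − 60)^(-0.1332) = 187/329.7 = 0.56718.
t − 60 = 0.56718^(1/-0.1332) = 0.56718^(-7.508) = 70.620, so t = 130.620.
T = 100·t = 13062 K → 13000 K to the nearest 200 K.
M_estimate = 10⁶/13000 = 76.92; M_reference = 10⁶/3200 = 312.50.
ΔM = 76.92 − 312.50 = -235.58 → -236 mireds.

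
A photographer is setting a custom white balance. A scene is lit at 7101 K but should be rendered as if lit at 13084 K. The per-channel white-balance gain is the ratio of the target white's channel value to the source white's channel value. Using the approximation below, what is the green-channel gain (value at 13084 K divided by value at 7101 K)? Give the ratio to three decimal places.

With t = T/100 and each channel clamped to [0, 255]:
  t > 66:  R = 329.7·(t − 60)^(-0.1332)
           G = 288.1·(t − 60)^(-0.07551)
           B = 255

At 7101 K (t = 71.01):
  G = 288.1·(71.01 − 60)^(-0.07551) = 288.1·11.01^(-0.07551) = 288.1·0.83432 = 240.369.
At 13084 K (t = 130.84):
  G = 288.1·(130.84 − 60)^(-0.07551) = 288.1·70.84^(-0.07551) = 288.1·0.72491 = 208.847.
Gain = 208.847 / 240.369 = 0.8689 → 0.869.

0.869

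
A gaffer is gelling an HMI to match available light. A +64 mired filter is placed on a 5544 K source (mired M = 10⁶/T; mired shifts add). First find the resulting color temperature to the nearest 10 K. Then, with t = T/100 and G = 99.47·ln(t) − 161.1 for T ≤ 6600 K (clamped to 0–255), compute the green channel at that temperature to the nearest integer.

208

M_in = 10⁶/5544 = 180.38; M_out = 180.38 + (+64) = 244.38.
T_out = 10⁶/244.38 = 4092.1 K → 4090 K; t = 40.9.
G = 99.47·ln 40.9 − 161.1 = 99.47·3.7111 − 161.1 = 208.046.
Rounded: 208.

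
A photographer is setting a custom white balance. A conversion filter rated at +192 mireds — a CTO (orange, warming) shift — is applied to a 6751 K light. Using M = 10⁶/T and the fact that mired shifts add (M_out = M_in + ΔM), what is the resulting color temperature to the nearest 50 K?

2950 K

M_in = 10⁶/6751 = 148.13 mireds.
M_out = 148.13 + (+192) = 340.13 mireds.
T_out = 10⁶/340.13 = 2940.1 K → 2950 K.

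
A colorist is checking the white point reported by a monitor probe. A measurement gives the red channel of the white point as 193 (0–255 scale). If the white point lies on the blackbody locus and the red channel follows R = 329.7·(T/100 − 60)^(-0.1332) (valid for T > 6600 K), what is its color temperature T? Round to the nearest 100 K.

11600 K

(t − 60)^(-0.1332) = 193/329.7 = 0.58538.
t − 60 = 0.58538^(1/-0.1332) = 0.58538^(-7.508) = 55.713, so t = 115.713.
T = 100·t = 11571 K → 11600 K to the nearest 100 K.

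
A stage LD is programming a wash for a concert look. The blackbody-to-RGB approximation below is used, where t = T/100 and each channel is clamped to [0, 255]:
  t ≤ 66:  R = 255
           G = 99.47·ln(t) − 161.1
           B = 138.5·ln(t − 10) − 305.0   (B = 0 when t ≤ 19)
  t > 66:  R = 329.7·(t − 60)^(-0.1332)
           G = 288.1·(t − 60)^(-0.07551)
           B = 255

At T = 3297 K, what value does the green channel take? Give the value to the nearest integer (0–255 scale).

t = 3297/100 = 32.97; the t ≤ 66 branch applies.
G = 99.47·ln 32.97 − 161.1 = 99.47·3.4956 − 161.1 = 186.607.
Rounded: 187.

187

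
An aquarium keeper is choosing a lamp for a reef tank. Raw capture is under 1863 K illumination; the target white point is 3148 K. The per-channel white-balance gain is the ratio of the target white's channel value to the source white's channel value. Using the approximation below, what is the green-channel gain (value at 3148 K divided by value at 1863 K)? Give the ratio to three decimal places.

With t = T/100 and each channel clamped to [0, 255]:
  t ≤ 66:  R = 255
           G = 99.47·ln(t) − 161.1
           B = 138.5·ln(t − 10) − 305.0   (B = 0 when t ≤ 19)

At 1863 K (t = 18.63):
  G = 99.47·ln 18.63 − 161.1 = 99.47·2.9248 − 161.1 = 129.827.
At 3148 K (t = 31.48):
  G = 99.47·ln 31.48 − 161.1 = 99.47·3.4494 − 161.1 = 182.007.
Gain = 182.007 / 129.827 = 1.4019 → 1.402.

1.402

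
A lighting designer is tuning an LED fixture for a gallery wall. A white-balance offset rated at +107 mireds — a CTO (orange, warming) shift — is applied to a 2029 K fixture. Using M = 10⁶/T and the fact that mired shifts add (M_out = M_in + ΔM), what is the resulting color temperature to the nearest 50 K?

1650 K

M_in = 10⁶/2029 = 492.85 mireds.
M_out = 492.85 + (+107) = 599.85 mireds.
T_out = 10⁶/599.85 = 1667.1 K → 1650 K.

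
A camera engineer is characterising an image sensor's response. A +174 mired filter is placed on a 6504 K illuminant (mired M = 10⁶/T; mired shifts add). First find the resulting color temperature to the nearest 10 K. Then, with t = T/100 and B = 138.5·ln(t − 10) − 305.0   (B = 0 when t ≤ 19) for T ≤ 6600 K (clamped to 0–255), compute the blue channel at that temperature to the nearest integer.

113

M_in = 10⁶/6504 = 153.75; M_out = 153.75 + (+174) = 327.75.
T_out = 10⁶/327.75 = 3051.1 K → 3050 K; t = 30.5.
B = 138.5·ln(30.5 − 10) − 305.0 = 138.5·ln 20.5 − 305.0 = 138.5·3.0204 − 305.0 = 113.329.
Rounded: 113.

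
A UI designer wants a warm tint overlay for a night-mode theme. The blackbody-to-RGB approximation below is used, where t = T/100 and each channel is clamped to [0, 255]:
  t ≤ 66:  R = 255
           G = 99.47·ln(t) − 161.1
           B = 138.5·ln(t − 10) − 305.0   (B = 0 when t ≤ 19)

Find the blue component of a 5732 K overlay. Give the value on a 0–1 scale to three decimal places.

0.899

t = 5732/100 = 57.32; the t ≤ 66 branch applies.
B = 138.5·ln(57.32 − 10) − 305.0 = 138.5·ln 47.32 − 305.0 = 138.5·3.8569 − 305.0 = 229.185.
On a 0–1 scale: 229.185/255 = 0.8988 → 0.899.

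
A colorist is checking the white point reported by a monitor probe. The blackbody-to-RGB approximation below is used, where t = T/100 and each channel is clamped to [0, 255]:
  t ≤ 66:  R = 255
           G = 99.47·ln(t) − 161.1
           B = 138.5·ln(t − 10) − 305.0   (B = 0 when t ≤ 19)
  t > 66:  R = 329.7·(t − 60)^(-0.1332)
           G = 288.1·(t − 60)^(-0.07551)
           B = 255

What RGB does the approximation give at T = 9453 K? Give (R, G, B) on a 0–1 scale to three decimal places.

(0.807, 0.865, 1.000)

t = 9453/100 = 94.53; the t > 66 branch applies.
R = 329.7·(94.53 − 60)^(-0.1332) = 329.7·34.53^(-0.1332) = 329.7·0.62390 = 205.699.
G = 288.1·(94.53 − 60)^(-0.07551) = 288.1·34.53^(-0.07551) = 288.1·0.76533 = 220.493.
B = 255 by definition for t > 66.
Dividing each by 255: (0.8067, 0.8647, 1.0000) → (0.807, 0.865, 1.000).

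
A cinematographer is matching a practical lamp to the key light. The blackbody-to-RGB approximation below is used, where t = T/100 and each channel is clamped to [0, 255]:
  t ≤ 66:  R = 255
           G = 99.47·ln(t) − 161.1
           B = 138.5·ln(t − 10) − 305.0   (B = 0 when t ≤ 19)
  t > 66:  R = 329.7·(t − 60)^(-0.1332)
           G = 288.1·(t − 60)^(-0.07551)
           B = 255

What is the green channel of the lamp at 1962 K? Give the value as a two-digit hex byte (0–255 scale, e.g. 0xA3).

0x87

t = 1962/100 = 19.62; the t ≤ 66 branch applies.
G = 99.47·ln 19.62 − 161.1 = 99.47·2.9765 − 161.1 = 134.977.
Rounded: 135; in hex, 0x87.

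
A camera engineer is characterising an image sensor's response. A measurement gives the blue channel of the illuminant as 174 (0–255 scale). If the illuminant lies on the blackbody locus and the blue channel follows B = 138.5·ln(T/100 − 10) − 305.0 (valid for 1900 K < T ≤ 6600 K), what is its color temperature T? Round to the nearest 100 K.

ln(t − 10) = (174 + 305.0) / 138.5 = 3.4585.
t − 10 = e^3.4585 = 31.769, so t = 41.769.
T = 100·t = 4177 K → 4200 K to the nearest 100 K.

4200 K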